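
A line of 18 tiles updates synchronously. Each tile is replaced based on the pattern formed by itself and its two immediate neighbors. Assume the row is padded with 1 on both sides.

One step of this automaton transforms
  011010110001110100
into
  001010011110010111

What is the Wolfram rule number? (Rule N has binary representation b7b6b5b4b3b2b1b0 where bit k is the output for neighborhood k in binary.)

position 12: 111 → 0  (bit 7 = 0)
position 2: 110 → 1  (bit 6 = 1)
position 0: 101 → 0  (bit 5 = 0)
position 8: 100 → 1  (bit 4 = 1)
position 1: 011 → 0  (bit 3 = 0)
position 4: 010 → 1  (bit 2 = 1)
position 10: 001 → 1  (bit 1 = 1)
position 9: 000 → 1  (bit 0 = 1)
bits b7..b0 = 01010111 = 87

87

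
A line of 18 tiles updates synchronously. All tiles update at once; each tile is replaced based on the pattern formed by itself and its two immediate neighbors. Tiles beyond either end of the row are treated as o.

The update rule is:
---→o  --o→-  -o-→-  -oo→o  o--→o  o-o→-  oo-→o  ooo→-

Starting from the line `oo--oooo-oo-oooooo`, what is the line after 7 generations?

generation 1: -oo-o--o-oo-o-----
generation 2: -oo--o---oo--oooo-
generation 3: -ooo--oo-ooo-o--o-
generation 4: -o-oo-oo-o-o--o---
generation 5: ---oo-oo----o--oo-
generation 6: oo-oo-ooooo--o-oo-
generation 7: -o-oo-o---oo---oo-

-o-oo-o---oo---oo-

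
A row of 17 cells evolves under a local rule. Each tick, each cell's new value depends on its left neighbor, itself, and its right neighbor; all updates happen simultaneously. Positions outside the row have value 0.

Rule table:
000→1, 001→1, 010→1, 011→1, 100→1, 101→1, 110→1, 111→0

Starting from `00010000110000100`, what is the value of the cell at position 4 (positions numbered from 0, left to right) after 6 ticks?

tick 1: 11111111111111111
tick 2: 10000000000000001
tick 3: 11111111111111111  (repeats tick 1; period 2)
tick 6: 10000000000000001
position 4 holds 0

0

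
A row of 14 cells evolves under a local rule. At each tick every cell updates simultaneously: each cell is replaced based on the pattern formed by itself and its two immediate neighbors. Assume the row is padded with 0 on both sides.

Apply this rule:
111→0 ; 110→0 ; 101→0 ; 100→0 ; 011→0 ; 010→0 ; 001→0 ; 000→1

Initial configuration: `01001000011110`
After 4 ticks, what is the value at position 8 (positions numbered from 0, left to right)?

00000011000000
11111000011111
00000011000000  (repeats tick 1; period 2)
tick 4: 11111000011111
position 8 holds 0

0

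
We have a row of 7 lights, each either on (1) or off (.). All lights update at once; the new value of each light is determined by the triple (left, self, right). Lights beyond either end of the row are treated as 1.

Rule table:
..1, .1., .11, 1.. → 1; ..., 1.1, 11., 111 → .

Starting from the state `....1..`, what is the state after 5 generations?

1..1111
.111...
.1..1.1
.1111.1
.1....1

.1....1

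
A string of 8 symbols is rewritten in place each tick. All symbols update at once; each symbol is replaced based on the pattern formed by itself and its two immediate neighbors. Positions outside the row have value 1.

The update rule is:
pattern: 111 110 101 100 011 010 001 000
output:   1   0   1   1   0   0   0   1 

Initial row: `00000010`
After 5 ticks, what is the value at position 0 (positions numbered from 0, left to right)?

1

tick 1: 11111001
tick 2: 11110100
tick 3: 11101010
tick 4: 11010101
tick 5: 10101010
position 0 holds 1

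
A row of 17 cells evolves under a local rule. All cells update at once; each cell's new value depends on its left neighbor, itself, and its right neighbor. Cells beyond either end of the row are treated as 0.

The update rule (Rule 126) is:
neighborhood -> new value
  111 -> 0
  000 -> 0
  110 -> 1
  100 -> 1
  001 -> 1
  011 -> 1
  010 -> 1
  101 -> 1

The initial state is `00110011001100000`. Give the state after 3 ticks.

11100000000111100

01111111111110000
11000000000011000
11100000000111100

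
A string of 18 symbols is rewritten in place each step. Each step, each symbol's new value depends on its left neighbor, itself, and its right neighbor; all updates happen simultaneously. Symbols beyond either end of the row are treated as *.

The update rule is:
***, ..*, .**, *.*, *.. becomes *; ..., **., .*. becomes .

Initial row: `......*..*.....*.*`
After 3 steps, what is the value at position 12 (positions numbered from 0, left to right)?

*

*....*.**.*...*.**
.*..*.**.*.*.*.***
*.**.**.*.*.*.****
position 12 holds *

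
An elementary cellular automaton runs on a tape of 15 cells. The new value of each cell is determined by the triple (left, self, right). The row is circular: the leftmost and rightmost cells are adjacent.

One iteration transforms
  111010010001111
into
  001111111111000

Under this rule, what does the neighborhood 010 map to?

At position 4 the neighborhood is 010; the next row has 1 there.

1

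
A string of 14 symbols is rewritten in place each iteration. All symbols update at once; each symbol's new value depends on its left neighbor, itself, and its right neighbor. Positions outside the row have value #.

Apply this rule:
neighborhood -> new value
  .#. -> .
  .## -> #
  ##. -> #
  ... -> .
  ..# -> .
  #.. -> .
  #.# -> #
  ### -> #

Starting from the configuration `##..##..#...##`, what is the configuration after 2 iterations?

##..##......##

##..##......##
##..##......##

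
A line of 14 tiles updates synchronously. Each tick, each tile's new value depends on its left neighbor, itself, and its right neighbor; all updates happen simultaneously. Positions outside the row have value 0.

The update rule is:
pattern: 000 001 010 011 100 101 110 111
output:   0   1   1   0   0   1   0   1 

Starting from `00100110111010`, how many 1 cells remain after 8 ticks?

01101001010110
10011011111000
10100101110000
11101110100000
01010101100000
11111110000000
01111100000000
10111000000000
count of 1: 4

4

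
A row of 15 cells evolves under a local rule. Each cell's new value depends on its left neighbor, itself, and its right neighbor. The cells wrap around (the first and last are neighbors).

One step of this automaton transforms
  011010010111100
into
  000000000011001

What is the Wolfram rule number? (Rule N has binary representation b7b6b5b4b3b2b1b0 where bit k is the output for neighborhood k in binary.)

129

position 10: 111 → 1  (bit 7 = 1)
position 2: 110 → 0  (bit 6 = 0)
position 3: 101 → 0  (bit 5 = 0)
position 5: 100 → 0  (bit 4 = 0)
position 1: 011 → 0  (bit 3 = 0)
position 4: 010 → 0  (bit 2 = 0)
position 0: 001 → 0  (bit 1 = 0)
position 14: 000 → 1  (bit 0 = 1)
bits b7..b0 = 10000001 = 129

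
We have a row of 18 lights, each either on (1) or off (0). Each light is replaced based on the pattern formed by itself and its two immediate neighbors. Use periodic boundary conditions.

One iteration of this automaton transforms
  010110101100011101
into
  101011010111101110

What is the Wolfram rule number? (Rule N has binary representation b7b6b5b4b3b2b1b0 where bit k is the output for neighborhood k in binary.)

243

position 14: 111 → 1  (bit 7 = 1)
position 4: 110 → 1  (bit 6 = 1)
position 0: 101 → 1  (bit 5 = 1)
position 10: 100 → 1  (bit 4 = 1)
position 3: 011 → 0  (bit 3 = 0)
position 1: 010 → 0  (bit 2 = 0)
position 12: 001 → 1  (bit 1 = 1)
position 11: 000 → 1  (bit 0 = 1)
bits b7..b0 = 11110011 = 243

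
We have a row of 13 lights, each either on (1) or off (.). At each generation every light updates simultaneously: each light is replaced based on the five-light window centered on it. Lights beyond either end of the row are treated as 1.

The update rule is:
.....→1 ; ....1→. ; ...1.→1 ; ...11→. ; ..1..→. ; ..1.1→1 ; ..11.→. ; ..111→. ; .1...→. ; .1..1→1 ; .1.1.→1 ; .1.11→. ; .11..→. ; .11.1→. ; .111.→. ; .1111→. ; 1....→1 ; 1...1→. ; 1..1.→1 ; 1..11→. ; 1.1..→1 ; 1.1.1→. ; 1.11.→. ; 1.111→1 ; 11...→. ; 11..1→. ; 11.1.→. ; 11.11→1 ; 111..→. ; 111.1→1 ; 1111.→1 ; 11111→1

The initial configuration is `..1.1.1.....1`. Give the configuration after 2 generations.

11.11..1.....

.111.11.11...
11.11..1.....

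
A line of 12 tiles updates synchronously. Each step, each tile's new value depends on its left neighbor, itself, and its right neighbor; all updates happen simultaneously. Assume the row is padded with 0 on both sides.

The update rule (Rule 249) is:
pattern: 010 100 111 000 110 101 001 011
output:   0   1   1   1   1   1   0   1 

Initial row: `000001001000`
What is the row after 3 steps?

111100100111
111110010111
111111001111

111111001111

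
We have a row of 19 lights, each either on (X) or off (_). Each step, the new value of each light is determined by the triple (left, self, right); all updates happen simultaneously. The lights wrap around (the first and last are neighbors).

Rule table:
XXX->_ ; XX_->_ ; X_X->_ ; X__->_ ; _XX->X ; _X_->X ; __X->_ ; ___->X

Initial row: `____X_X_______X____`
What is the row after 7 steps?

XXX_X_X_XXXXX_X_XXX
____X_X_X_____X_X__
XXX_X_X_X_XXX_X_X_X
____X_X_X_X___X_X_X
_XX_X_X_X_X_X_X_X_X
_X__X_X_X_X_X_X_X_X
_X__X_X_X_X_X_X_X_X

_X__X_X_X_X_X_X_X_X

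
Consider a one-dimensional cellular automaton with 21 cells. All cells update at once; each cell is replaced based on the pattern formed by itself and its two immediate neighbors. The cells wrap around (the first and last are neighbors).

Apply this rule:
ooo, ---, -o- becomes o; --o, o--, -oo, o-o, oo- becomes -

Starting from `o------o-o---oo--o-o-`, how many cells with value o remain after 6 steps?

o-oooo-o-o-o-----o-o-
o--oo--o-o-o-ooo-o-o-
o------o-o-o--o--o-o-
o-oooo-o-o-o--o--o-o-
o--oo--o-o-o--o--o-o-
o------o-o-o--o--o-o-
count of o: 7

7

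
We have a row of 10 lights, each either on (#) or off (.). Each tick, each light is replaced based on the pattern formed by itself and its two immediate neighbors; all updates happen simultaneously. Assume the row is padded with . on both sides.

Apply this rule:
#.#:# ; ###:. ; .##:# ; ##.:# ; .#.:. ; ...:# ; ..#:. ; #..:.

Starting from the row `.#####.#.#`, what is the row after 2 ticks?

...#.###..

tick 1: .#...##.#.
tick 2: ...#.###..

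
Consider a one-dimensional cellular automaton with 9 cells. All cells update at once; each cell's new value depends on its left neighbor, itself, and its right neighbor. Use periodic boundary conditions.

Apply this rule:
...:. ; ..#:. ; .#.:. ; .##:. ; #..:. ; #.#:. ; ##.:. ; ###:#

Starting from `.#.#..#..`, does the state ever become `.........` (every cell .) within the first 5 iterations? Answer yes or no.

iteration 1: .........
all cells are . at iteration 1

yes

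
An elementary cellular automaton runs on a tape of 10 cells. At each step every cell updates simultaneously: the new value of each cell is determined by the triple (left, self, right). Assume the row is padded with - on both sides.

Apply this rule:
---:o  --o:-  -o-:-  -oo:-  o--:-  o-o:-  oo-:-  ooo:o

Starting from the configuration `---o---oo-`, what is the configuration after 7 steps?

oo---o----
---o---ooo
oo---o--o-
---o------
oo---ooooo
---o--ooo-
oo-----o--

oo-----o--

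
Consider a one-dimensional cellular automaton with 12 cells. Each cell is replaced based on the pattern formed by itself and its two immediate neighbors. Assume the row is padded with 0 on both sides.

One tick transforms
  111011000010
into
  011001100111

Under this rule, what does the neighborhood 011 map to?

0

At position 0 the neighborhood is 011; the next row has 0 there.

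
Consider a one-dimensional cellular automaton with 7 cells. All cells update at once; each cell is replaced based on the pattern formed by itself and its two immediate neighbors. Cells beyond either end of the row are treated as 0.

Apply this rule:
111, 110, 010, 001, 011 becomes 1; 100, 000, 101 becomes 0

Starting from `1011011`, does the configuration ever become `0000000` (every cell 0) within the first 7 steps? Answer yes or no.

no

1011011  (fixed point — unchanged through step 7)
step 7 is 1011011, still not uniform 0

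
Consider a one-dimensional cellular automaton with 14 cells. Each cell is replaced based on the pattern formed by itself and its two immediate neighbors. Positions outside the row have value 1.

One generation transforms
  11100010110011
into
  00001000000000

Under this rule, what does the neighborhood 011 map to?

0

At position 8 the neighborhood is 011; the next row has 0 there.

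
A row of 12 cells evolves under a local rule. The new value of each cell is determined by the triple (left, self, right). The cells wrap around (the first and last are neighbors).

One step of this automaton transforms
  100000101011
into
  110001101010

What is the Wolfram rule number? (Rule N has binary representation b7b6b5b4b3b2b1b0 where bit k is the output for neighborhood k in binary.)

94

position 11: 111 → 0  (bit 7 = 0)
position 0: 110 → 1  (bit 6 = 1)
position 7: 101 → 0  (bit 5 = 0)
position 1: 100 → 1  (bit 4 = 1)
position 10: 011 → 1  (bit 3 = 1)
position 6: 010 → 1  (bit 2 = 1)
position 5: 001 → 1  (bit 1 = 1)
position 2: 000 → 0  (bit 0 = 0)
bits b7..b0 = 01011110 = 94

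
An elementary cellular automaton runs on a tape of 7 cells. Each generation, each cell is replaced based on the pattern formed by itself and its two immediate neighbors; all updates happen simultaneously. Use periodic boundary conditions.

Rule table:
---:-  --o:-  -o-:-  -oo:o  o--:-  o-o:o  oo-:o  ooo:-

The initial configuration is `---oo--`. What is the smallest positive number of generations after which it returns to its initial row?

1

generation 1: ---oo--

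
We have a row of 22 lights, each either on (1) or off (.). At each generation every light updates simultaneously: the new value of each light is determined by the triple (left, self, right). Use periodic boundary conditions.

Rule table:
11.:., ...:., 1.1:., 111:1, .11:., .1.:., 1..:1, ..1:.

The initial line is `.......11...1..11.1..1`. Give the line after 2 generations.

1........1...1.....1..
.1........1...1.....1.

.1........1...1.....1.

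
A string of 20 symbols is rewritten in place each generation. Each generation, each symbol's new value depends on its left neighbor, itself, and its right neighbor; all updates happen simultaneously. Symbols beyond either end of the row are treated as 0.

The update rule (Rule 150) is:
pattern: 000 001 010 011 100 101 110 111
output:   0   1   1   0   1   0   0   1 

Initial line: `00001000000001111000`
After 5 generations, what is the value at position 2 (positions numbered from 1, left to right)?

00011100000010110100
00101010000110000110
01101011001001001001
10001000111111111111
11011101011111111110
position 2 holds 1

1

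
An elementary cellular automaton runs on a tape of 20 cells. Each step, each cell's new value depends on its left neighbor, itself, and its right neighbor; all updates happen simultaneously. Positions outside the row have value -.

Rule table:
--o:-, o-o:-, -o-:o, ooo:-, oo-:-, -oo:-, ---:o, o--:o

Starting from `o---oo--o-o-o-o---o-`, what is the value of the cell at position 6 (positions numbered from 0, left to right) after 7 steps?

step 1: ooo---o-o-o-o-ooo-oo
step 2: ---oo-o-o-o-o-------
step 3: oo----o-o-o-oooooooo
step 4: --ooo-o-o-o---------
step 5: o-----o-o-oooooooooo
step 6: ooooo-o-o-----------
step 7: ------o-oooooooooooo
position 6 holds o

o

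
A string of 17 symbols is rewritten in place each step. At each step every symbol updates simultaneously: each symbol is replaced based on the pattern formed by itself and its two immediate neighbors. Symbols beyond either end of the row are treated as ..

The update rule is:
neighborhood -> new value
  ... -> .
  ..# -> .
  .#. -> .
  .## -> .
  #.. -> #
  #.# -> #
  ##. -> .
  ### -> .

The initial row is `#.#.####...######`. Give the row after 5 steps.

step 1: .#.#....#........
step 2: ..#.#....#.......
step 3: ...#.#....#......
step 4: ....#.#....#.....
step 5: .....#.#....#....

.....#.#....#....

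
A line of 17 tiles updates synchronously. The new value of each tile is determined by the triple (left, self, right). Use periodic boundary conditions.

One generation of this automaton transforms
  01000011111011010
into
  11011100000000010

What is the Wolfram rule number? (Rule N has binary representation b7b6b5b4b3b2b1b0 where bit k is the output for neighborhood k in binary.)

7

position 7: 111 → 0  (bit 7 = 0)
position 10: 110 → 0  (bit 6 = 0)
position 11: 101 → 0  (bit 5 = 0)
position 2: 100 → 0  (bit 4 = 0)
position 6: 011 → 0  (bit 3 = 0)
position 1: 010 → 1  (bit 2 = 1)
position 0: 001 → 1  (bit 1 = 1)
position 3: 000 → 1  (bit 0 = 1)
bits b7..b0 = 00000111 = 7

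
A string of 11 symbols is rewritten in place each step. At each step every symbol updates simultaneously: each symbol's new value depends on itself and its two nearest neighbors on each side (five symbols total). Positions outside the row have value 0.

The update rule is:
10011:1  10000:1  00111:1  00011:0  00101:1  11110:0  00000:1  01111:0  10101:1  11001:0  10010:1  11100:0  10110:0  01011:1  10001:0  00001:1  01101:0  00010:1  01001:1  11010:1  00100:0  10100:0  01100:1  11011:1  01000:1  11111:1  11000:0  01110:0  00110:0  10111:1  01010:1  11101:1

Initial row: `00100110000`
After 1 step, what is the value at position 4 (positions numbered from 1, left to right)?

1

11011010111
position 4 holds 1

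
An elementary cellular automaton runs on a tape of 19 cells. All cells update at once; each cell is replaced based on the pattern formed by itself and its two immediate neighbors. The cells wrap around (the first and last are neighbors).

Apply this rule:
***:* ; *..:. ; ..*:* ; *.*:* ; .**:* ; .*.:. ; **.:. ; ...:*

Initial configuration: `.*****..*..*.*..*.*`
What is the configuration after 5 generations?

*****..*..*.*..*.*.
****..*..*.*..*.*.*
***..*..*.*..*.*.**
**..*..*.*..*.*.***
*..*..*.*..*.*.****

*..*..*.*..*.*.****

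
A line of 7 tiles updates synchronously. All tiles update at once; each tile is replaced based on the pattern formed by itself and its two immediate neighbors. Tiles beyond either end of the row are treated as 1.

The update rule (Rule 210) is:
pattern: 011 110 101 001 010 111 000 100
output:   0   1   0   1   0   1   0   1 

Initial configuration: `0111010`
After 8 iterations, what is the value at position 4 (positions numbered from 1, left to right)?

1

0011000
1101101
1100100
1111011
1111001
1111110
1111110  (fixed point — unchanged through iteration 8)
position 4 holds 1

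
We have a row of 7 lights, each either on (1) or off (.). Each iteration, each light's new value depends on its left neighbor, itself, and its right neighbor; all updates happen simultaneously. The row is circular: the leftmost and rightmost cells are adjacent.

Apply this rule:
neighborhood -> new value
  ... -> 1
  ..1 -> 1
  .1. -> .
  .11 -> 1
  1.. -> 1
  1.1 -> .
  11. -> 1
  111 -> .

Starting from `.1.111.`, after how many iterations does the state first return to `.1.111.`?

7

1..1.11
111..1.
1.111..
..1.111
11..1.1
.111..1
.1.111.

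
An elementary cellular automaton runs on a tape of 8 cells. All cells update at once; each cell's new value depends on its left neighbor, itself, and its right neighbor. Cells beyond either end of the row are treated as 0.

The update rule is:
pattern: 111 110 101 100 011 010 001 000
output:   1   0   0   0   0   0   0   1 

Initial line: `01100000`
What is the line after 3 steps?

00001111
11100110
01000000

01000000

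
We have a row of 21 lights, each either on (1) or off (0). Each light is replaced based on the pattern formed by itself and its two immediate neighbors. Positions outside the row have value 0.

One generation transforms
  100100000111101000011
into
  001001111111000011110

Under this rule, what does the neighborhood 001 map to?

1

At position 2 the neighborhood is 001; the next row has 1 there.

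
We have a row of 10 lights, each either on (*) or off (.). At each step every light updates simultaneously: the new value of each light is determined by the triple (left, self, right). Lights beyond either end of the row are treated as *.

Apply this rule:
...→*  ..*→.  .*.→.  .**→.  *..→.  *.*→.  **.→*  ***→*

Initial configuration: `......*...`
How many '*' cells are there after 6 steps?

6

.****...*.
..***.*...
...**...*.
.*..*.*...
........*.
.******...
count of *: 6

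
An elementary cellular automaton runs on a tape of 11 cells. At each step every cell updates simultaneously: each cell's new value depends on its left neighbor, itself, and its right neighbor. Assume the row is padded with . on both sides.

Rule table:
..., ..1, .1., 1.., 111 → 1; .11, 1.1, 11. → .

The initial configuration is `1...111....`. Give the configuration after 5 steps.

.1...1...1.

1111.1.1111
.11..1..11.
1..11111..1
111.111.111
.1...1...1.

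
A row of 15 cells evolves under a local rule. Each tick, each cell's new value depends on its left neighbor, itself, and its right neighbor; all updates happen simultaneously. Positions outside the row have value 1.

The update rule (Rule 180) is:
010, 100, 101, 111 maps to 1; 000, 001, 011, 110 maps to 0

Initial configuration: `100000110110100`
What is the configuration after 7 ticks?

tick 1: 010000001001110
tick 2: 111000001100101
tick 3: 110100000010110
tick 4: 101110000011001
tick 5: 010101000000100
tick 6: 111111100000110
tick 7: 111111010000001

111111010000001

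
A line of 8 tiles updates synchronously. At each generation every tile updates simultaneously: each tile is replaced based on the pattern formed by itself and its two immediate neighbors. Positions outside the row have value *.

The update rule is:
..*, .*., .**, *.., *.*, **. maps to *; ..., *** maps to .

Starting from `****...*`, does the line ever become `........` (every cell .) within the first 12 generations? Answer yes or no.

...**.**
*.*****.
***...**
..**.**.
********
........
all cells are . at generation 6

yes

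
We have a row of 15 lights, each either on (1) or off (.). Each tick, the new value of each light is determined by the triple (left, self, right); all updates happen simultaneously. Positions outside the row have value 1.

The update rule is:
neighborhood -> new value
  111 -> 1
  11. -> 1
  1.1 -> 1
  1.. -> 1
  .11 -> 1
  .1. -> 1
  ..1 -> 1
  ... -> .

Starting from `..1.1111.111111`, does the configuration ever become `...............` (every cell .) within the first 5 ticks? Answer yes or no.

111111111111111
111111111111111  (fixed point — unchanged through tick 5)
tick 5 is 111111111111111, still not uniform .

no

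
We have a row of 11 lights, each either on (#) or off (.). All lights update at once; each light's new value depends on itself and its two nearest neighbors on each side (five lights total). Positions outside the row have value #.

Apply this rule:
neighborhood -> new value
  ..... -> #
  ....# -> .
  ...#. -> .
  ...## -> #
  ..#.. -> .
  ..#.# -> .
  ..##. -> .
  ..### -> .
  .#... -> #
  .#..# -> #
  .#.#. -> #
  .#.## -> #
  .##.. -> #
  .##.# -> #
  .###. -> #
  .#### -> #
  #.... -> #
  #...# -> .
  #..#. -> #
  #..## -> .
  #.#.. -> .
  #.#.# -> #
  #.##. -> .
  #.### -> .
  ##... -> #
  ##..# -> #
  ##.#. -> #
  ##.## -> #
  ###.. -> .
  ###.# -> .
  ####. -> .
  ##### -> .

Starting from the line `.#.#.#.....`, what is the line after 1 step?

#####.###.#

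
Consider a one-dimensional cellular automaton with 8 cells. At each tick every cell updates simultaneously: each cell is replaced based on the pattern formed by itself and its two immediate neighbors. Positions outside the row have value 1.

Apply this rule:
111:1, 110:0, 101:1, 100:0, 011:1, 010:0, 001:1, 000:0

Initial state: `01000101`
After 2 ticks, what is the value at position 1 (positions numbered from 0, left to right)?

0

10001011
00010111
position 1 holds 0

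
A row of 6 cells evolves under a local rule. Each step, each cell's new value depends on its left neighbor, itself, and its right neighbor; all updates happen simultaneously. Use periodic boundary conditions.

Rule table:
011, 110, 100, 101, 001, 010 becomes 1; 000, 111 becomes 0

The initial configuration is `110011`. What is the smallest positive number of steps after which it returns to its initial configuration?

011110
110011

2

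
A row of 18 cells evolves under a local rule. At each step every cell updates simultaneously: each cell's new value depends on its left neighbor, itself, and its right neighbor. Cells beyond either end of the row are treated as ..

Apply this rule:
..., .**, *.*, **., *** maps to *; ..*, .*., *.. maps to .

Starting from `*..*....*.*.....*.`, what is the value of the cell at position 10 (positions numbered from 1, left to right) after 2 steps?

.

step 1: .....**..*..***...
step 2: ****.**.....***.**
position 10 holds .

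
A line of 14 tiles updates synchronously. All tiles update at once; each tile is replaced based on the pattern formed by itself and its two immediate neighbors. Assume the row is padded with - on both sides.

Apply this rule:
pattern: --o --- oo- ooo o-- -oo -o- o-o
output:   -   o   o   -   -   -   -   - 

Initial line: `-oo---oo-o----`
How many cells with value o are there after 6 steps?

6

--o-o--o---ooo
o--------o---o
--oooooo---o--
o------o-o---o
--oooo-----o--
o----o-ooo---o
count of o: 6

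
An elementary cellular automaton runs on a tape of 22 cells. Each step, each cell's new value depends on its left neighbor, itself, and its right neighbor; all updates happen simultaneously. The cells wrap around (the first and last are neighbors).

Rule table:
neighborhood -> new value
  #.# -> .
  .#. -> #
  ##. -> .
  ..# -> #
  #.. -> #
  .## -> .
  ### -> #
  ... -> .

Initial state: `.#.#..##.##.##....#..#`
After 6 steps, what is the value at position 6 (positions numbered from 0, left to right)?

.#.###........#..#####
.#..#.#......####.###.
#####.##....#.##...#.#
####....#..##...#.##..
.##.#..####..#.##...##
....###.##.###...#.#..
position 6 holds #

#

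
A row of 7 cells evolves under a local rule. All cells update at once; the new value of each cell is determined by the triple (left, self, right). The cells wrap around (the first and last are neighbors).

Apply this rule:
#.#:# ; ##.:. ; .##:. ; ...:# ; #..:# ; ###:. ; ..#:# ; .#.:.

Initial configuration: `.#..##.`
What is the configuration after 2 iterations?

#.##..#
.#..##.

.#..##.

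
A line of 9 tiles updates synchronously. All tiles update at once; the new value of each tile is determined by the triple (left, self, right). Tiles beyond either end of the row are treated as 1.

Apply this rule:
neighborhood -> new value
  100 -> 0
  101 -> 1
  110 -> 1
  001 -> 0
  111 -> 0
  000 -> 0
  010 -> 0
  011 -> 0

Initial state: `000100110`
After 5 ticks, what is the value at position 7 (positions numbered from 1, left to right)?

0

000000011
000000000
000000000  (fixed point — unchanged through tick 5)
position 7 holds 0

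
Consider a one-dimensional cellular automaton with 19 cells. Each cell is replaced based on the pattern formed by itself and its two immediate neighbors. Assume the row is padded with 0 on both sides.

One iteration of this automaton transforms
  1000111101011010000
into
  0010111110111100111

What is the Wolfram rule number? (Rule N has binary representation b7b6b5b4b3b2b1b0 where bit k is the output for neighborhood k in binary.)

233

position 5: 111 → 1  (bit 7 = 1)
position 7: 110 → 1  (bit 6 = 1)
position 8: 101 → 1  (bit 5 = 1)
position 1: 100 → 0  (bit 4 = 0)
position 4: 011 → 1  (bit 3 = 1)
position 0: 010 → 0  (bit 2 = 0)
position 3: 001 → 0  (bit 1 = 0)
position 2: 000 → 1  (bit 0 = 1)
bits b7..b0 = 11101001 = 233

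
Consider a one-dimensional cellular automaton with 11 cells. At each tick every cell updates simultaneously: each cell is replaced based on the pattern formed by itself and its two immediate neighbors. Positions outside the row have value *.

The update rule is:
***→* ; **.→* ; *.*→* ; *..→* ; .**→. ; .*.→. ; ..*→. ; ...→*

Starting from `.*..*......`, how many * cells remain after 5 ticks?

*.*..*****.
**.*..*****
***.*..****
****.*..***
*****.*..**
count of *: 8

8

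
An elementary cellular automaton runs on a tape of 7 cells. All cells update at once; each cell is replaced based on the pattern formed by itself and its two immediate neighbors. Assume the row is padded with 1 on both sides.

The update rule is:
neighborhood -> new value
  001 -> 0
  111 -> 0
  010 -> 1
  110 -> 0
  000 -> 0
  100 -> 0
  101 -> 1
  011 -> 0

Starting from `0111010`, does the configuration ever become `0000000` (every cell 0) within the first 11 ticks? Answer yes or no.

tick 1: 1000111
tick 2: 0000000
all cells are 0 at tick 2

yes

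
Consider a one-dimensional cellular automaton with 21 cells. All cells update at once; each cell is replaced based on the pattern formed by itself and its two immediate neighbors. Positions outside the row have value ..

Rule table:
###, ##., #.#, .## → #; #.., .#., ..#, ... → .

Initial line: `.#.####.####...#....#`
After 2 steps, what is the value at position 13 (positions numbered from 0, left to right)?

..##########.........
..##########.........
position 13 holds .

.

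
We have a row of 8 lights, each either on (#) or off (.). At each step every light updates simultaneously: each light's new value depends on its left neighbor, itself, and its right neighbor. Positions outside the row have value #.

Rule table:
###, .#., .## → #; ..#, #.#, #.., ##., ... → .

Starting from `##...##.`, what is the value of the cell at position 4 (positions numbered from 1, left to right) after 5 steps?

#....#..
.....#..
.....#..  (fixed point — unchanged through step 5)
position 4 holds .

.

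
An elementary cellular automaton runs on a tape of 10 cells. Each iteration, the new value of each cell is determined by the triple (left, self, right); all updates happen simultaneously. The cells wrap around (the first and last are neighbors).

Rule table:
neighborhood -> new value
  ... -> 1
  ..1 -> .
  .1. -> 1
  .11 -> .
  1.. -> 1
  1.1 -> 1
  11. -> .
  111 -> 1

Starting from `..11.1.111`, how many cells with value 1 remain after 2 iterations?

7

1...111.1.
111..1.111
count of 1: 7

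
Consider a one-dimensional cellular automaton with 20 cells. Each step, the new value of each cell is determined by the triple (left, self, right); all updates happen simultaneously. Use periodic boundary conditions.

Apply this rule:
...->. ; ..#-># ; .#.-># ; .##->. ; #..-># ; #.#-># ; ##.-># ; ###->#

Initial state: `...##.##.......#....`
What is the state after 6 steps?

step 1: ..#.##.##.....###...
step 2: .###.##.##...#.###..
step 3: #.###.##.##.###.###.
step 4: ##.###.##.##.###.###
step 5: ###.###.##.##.###.##
step 6: ####.###.##.##.###.#

####.###.##.##.###.#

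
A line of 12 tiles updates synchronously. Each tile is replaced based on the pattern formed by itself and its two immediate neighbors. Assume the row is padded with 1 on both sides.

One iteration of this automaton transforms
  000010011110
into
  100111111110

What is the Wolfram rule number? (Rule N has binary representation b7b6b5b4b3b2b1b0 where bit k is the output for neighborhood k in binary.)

222

position 8: 111 → 1  (bit 7 = 1)
position 10: 110 → 1  (bit 6 = 1)
position 11: 101 → 0  (bit 5 = 0)
position 0: 100 → 1  (bit 4 = 1)
position 7: 011 → 1  (bit 3 = 1)
position 4: 010 → 1  (bit 2 = 1)
position 3: 001 → 1  (bit 1 = 1)
position 1: 000 → 0  (bit 0 = 0)
bits b7..b0 = 11011110 = 222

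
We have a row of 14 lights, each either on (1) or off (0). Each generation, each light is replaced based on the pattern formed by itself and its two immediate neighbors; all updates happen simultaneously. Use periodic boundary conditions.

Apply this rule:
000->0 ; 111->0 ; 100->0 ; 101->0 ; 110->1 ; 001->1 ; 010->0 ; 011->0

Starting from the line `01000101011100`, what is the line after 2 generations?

10001000000100
00010000001001

00010000001001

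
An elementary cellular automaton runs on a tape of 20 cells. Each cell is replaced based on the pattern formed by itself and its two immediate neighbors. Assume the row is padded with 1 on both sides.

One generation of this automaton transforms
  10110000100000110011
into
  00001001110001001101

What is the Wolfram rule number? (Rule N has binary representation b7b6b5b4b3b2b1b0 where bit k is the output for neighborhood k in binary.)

150

position 19: 111 → 1  (bit 7 = 1)
position 0: 110 → 0  (bit 6 = 0)
position 1: 101 → 0  (bit 5 = 0)
position 4: 100 → 1  (bit 4 = 1)
position 2: 011 → 0  (bit 3 = 0)
position 8: 010 → 1  (bit 2 = 1)
position 7: 001 → 1  (bit 1 = 1)
position 5: 000 → 0  (bit 0 = 0)
bits b7..b0 = 10010110 = 150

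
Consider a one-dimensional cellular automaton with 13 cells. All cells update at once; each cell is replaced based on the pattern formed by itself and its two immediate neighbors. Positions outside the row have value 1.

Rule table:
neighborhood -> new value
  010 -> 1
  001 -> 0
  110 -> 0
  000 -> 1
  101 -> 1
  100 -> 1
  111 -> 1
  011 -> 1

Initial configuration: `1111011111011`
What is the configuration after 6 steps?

1110111110111
1101111101111
1011111011111
0111110111111
1111101111111
1111011111111

1111011111111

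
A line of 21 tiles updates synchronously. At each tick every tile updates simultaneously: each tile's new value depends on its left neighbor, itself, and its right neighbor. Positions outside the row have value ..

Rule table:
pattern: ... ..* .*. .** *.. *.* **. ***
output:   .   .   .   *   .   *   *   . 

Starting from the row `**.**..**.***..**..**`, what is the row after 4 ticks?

tick 1: *****..****.*..**..**
tick 2: *...*..*..**...**..**
tick 3: ..........**...**..**
tick 4: ..........**...**..**

..........**...**..**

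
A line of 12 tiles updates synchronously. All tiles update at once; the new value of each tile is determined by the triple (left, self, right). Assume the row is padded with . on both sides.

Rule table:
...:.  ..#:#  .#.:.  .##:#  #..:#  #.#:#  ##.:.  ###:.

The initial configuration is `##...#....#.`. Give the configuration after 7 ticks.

#.#.#.#..#.#
.#.#.#.##.#.
#.#.#.##.#.#
.#.#.##.#.#.
#.#.##.#.#.#
.#.##.#.#.#.
#.##.#.#.#.#

#.##.#.#.#.#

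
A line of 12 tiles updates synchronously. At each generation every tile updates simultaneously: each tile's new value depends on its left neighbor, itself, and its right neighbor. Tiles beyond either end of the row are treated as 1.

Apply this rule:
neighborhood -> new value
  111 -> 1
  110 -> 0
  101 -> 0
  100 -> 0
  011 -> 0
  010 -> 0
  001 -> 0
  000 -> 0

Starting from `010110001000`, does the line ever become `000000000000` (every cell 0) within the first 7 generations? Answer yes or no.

yes

000000000000
all cells are 0 at generation 1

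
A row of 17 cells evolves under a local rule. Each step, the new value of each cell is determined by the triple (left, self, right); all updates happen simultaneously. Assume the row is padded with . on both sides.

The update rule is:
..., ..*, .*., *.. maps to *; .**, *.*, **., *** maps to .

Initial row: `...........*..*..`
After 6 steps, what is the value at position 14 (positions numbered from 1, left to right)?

step 1: *****************
step 2: .................
step 3: *****************  (repeats step 1; period 2)
step 6: .................
position 14 holds .

.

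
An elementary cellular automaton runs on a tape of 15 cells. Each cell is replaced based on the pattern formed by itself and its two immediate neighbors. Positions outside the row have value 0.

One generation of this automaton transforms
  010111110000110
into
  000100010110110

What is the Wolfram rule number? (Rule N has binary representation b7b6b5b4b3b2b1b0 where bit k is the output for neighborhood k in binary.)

position 4: 111 → 0  (bit 7 = 0)
position 7: 110 → 1  (bit 6 = 1)
position 2: 101 → 0  (bit 5 = 0)
position 8: 100 → 0  (bit 4 = 0)
position 3: 011 → 1  (bit 3 = 1)
position 1: 010 → 0  (bit 2 = 0)
position 0: 001 → 0  (bit 1 = 0)
position 9: 000 → 1  (bit 0 = 1)
bits b7..b0 = 01001001 = 73

73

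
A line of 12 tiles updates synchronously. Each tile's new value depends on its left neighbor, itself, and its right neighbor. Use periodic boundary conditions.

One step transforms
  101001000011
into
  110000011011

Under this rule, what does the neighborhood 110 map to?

1

At position 0 the neighborhood is 110; the next row has 1 there.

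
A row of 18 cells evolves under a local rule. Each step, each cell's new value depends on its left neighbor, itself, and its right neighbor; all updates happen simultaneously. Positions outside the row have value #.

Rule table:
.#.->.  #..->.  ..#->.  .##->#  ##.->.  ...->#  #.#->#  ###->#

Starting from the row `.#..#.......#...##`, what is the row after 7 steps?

#.###....##.######

#.....#####...#.##
..###.####..#..###
..##.####......###
..#.####..####.###
...####...###.####
.#.###..#.##.#####
#.###....##.######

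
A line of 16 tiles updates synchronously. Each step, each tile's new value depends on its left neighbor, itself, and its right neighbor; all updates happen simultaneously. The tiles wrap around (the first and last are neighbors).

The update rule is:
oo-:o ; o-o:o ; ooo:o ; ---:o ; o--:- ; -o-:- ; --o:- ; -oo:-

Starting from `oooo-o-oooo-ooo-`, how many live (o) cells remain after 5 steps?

step 1: -oooo-o-oooo-ooo
step 2: o-oooo-o-oooo-oo
step 3: oo-oooo-o-oooo-o
step 4: ooo-oooo-o-oooo-
step 5: -ooo-oooo-o-oooo
count of o: 12

12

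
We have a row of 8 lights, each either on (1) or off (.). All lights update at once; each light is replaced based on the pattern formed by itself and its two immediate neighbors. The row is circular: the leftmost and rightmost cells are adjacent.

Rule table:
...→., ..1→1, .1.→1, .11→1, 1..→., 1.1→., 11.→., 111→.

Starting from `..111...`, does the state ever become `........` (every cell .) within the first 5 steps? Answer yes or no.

no

.11.....
11......
1......1
......11
.....11.
step 5 is .....11., still not uniform .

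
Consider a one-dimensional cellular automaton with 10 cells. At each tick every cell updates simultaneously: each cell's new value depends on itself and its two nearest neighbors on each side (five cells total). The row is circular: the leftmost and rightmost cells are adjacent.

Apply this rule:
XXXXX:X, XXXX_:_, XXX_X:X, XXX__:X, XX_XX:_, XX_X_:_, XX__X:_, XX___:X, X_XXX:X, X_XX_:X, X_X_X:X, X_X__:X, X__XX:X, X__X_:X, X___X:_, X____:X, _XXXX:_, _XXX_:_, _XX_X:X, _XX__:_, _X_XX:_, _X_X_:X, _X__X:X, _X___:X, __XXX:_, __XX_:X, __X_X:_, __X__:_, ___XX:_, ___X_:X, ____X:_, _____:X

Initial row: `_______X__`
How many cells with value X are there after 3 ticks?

7

XXXXX_X_XX
XXX_X_X_X_
X_X_XXXXX_
count of X: 7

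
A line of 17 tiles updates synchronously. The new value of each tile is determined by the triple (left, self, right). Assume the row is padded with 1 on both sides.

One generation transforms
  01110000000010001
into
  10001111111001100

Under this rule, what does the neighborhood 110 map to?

0

At position 3 the neighborhood is 110; the next row has 0 there.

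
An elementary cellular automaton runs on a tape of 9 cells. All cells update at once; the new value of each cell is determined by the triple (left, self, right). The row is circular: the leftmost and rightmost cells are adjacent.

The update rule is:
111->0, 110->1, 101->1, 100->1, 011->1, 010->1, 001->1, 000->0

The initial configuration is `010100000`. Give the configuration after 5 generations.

111110000
100011001
110111111
011100000
110110000

110110000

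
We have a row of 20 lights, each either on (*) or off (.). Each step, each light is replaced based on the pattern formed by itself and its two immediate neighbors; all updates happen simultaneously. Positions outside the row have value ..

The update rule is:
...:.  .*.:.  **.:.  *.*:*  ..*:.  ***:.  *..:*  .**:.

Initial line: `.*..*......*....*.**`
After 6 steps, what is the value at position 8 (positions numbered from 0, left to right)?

step 1: ..*..*......*....*..
step 2: ...*..*......*....*.
step 3: ....*..*......*....*
step 4: .....*..*......*....
step 5: ......*..*......*...
step 6: .......*..*......*..
position 8 holds .

.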